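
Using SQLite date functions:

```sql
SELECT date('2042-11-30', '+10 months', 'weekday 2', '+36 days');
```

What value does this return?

Adding +10 months to 2042-11-30 gives 2043-09-30.
`weekday 2` advances to the next Tuesday; 2043-09-30 is a Wednesday, so it moves forward to 2043-10-06.
October 2043 has 31 days; 25 remain after the 6th, so 26 days reach 2043-11-01.
Advancing 10 more days within November lands on 2043-11-11.

2043-11-11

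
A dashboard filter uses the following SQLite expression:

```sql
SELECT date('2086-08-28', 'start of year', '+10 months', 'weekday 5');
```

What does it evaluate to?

`start of year` rewinds 2086-08-28 to 2086-01-01.
Adding +10 months to 2086-01-01 gives 2086-11-01.
`weekday 5` advances to the next Friday; 2086-11-01 is already a Friday, so it stays at 2086-11-01.

2086-11-01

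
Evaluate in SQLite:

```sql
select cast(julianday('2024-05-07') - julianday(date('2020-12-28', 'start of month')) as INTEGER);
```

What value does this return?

`start of month` rewinds 2020-12-28 to 2020-12-01.
30 days remain in December 2020 after the 1st (31 − 1).
Full months from January 2021 through April 2024 contribute their day counts.
Then 7 days into May 2024.
Total: 30 + 31 + 28 + 31 + 30 + 31 + 30 + 31 + 31 + 30 + 31 + 30 + 31 + 31 + 28 + 31 + 30 + 31 + 30 + 31 + 31 + 30 + 31 + 30 + 31 + 31 + 28 + 31 + 30 + 31 + 30 + 31 + 31 + 30 + 31 + 30 + 31 + 31 + 29 + 31 + 30 + 7 = 1253.

1253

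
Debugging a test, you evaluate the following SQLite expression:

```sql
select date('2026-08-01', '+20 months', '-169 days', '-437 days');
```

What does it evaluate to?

2026-08-04

Adding +20 months to 2026-08-01 gives 2028-04-01.
Applying '-169 days' to 2028-04-01: counting 169 days back gives 2027-10-15.
Applying '-437 days' to 2027-10-15: counting 437 days back gives 2026-08-04.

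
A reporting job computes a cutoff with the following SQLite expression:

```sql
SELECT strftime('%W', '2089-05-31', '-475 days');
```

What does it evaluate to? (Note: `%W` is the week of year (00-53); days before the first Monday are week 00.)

06

First apply '-475 days': 2089-05-31 → 2088-02-11.
2088-02-11 is a Wednesday. SQLite's %W counts Mondays since the year started; the result is 06.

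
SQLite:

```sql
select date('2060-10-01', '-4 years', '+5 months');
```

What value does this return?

Adding -4 years to 2060-10-01 gives 2056-10-01.
Adding +5 months to 2056-10-01 gives 2057-03-01.

2057-03-01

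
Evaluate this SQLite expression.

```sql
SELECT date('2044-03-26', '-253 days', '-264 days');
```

Applying '-253 days' to 2044-03-26: counting 253 days back gives 2043-07-17.
Applying '-264 days' to 2043-07-17: counting 264 days back gives 2042-10-26.

2042-10-26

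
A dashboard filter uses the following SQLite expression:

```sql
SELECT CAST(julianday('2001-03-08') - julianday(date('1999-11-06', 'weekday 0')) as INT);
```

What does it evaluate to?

487

`weekday 0` advances to the next Sunday; 1999-11-06 is a Saturday, so it moves forward to 1999-11-07.
23 days remain in November 1999 after the 7th (30 − 7).
Full months from December 1999 through February 2001 contribute their day counts.
Then 8 days into March 2001.
Total: 23 + 31 + 31 + 29 + 31 + 30 + 31 + 30 + 31 + 31 + 30 + 31 + 30 + 31 + 31 + 28 + 8 = 487.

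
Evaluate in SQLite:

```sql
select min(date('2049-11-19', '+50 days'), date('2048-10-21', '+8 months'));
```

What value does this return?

2049-06-21

date('2049-11-19', '+50 days') → 2050-01-08.
date('2048-10-21', '+8 months') → 2049-06-21.
Earlier of the two is 2049-06-21.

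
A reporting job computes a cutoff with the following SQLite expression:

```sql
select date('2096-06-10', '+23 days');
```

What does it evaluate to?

June 2096 has 30 days; 20 remain after the 10th, so 21 days reach 2096-07-01.
Advancing 2 more days within July lands on 2096-07-03.

2096-07-03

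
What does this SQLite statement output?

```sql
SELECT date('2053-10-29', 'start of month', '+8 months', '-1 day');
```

2054-05-31

`start of month` rewinds 2053-10-29 to 2053-10-01.
Adding +8 months to 2053-10-01 gives 2054-06-01.
Going back 1 day from 2054-06-01 reaches 2054-05-31 (last day of May, 31 days).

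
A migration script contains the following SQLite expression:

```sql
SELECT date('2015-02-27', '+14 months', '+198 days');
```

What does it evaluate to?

2016-11-11

Adding +14 months to 2015-02-27 gives 2016-04-27.
Applying '+198 days' to 2016-04-27: counting 198 days forward gives 2016-11-11.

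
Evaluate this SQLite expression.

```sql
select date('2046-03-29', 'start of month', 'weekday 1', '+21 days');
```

`start of month` rewinds 2046-03-29 to 2046-03-01.
`weekday 1` advances to the next Monday; 2046-03-01 is a Thursday, so it moves forward to 2046-03-05.
Advancing 21 more days within March lands on 2046-03-26.

2046-03-26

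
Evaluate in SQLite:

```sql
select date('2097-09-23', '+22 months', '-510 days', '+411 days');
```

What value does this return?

2099-04-15

Adding +22 months to 2097-09-23 gives 2099-07-23.
Applying '-510 days' to 2099-07-23: counting 510 days back gives 2098-02-28.
Applying '+411 days' to 2098-02-28: counting 411 days forward gives 2099-04-15.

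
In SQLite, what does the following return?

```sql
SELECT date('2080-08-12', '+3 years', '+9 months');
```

Adding +3 years to 2080-08-12 gives 2083-08-12.
Adding +9 months to 2083-08-12 gives 2084-05-12.

2084-05-12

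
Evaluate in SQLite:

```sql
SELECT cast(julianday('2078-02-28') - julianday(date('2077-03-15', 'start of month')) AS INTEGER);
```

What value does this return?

`start of month` rewinds 2077-03-15 to 2077-03-01.
30 days remain in March 2077 after the 1st (31 − 1).
Full months from April 2077 through January 2078 contribute their day counts.
Then 28 days into February 2078.
Total: 30 + 30 + 31 + 30 + 31 + 31 + 30 + 31 + 30 + 31 + 31 + 28 = 364.

364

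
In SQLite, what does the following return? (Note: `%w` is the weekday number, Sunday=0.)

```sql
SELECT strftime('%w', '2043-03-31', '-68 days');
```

4

First apply '-68 days': 2043-03-31 → 2043-01-22.
2043-01-22 is a Thursday; with Sunday=0 that is 4.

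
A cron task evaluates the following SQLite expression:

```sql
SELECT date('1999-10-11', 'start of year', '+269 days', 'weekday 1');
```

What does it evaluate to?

1999-09-27

`start of year` rewinds 1999-10-11 to 1999-01-01.
Applying '+269 days' to 1999-01-01: counting 269 days forward gives 1999-09-27.
`weekday 1` advances to the next Monday; 1999-09-27 is already a Monday, so it stays at 1999-09-27.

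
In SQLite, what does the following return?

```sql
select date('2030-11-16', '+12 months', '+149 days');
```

Adding +12 months to 2030-11-16 gives 2031-11-16.
Applying '+149 days' to 2031-11-16: counting 149 days forward gives 2032-04-13.

2032-04-13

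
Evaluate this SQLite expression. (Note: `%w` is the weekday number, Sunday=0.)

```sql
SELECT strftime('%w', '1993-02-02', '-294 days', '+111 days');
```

First apply '-294 days', '+111 days': 1993-02-02 → 1992-08-03.
1992-08-03 is a Monday; with Sunday=0 that is 1.

1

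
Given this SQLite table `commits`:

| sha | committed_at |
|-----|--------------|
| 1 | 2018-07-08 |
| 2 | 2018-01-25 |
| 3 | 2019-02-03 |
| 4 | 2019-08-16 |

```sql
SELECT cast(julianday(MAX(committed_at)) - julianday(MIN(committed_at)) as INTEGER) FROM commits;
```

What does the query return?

MIN = 2018-01-25, MAX = 2019-08-16.
6 days remain in January 2018 after the 25th (31 − 25).
Full months from February 2018 through July 2019 contribute their day counts.
Then 16 days into August 2019.
Total: 6 + 28 + 31 + 30 + 31 + 30 + 31 + 31 + 30 + 31 + 30 + 31 + 31 + 28 + 31 + 30 + 31 + 30 + 31 + 16 = 568.

568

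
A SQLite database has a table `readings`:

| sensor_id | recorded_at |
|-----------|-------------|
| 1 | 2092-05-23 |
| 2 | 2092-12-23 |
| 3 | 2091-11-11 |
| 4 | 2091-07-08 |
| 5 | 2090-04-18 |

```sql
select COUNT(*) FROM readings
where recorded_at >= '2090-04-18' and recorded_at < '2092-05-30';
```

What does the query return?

4

Rows in [2090-04-18, 2092-05-30): 2092-05-23, 2091-11-11, 2091-07-08, 2090-04-18 → 4 rows.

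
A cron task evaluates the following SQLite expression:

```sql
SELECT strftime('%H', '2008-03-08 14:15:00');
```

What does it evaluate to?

`%H` extracts the 2-digit hour (00-23): 14.

14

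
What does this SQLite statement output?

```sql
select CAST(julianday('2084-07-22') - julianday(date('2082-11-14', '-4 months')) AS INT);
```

Adding -4 months to 2082-11-14 gives 2082-07-14.
17 days remain in July 2082 after the 14th (31 − 14).
Full months from August 2082 through June 2084 contribute their day counts.
Then 22 days into July 2084.
Total: 17 + 31 + 30 + 31 + 30 + 31 + 31 + 28 + 31 + 30 + 31 + 30 + 31 + 31 + 30 + 31 + 30 + 31 + 31 + 29 + 31 + 30 + 31 + 30 + 22 = 739.

739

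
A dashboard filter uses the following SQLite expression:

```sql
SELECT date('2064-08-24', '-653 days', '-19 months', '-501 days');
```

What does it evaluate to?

2059-11-26

Applying '-653 days' to 2064-08-24: counting 653 days back gives 2062-11-10.
Adding -19 months to 2062-11-10 gives 2061-04-10.
Applying '-501 days' to 2061-04-10: counting 501 days back gives 2059-11-26.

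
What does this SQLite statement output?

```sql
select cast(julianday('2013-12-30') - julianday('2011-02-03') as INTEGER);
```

25 days remain in February 2011 after the 3rd (28 − 3).
Full months from March 2011 through November 2013 contribute their day counts.
Then 30 days into December 2013.
Total: 25 + 31 + 30 + 31 + 30 + 31 + 31 + 30 + 31 + 30 + 31 + 31 + 29 + 31 + 30 + 31 + 30 + 31 + 31 + 30 + 31 + 30 + 31 + 31 + 28 + 31 + 30 + 31 + 30 + 31 + 31 + 30 + 31 + 30 + 30 = 1061.

1061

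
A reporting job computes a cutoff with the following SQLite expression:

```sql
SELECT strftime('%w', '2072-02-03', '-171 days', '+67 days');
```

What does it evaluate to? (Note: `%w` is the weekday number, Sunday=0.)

First apply '-171 days', '+67 days': 2072-02-03 → 2071-10-22.
2071-10-22 is a Thursday; with Sunday=0 that is 4.

4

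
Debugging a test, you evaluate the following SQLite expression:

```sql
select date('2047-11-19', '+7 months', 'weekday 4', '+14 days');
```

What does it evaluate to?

2048-07-09

Adding +7 months to 2047-11-19 gives 2048-06-19.
`weekday 4` advances to the next Thursday; 2048-06-19 is a Friday, so it moves forward to 2048-06-25.
June 2048 has 30 days; 5 remain after the 25th, so 6 days reach 2048-07-01.
Advancing 8 more days within July lands on 2048-07-09.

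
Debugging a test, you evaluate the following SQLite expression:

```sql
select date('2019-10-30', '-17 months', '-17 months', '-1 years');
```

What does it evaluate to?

Adding -17 months to 2019-10-30 gives 2018-05-30.
Adding -17 months to 2018-05-30 gives 2016-12-30.
Adding -1 year to 2016-12-30 gives 2015-12-30.

2015-12-30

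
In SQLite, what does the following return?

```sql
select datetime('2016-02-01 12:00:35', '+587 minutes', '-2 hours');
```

587 minutes = 9h 47m; +587 minutes from 2016-02-01 12:00:35 is 2016-02-01 21:47:35.
-2 hours from 2016-02-01 21:47:35 is 2016-02-01 19:47:35.

2016-02-01 19:47:35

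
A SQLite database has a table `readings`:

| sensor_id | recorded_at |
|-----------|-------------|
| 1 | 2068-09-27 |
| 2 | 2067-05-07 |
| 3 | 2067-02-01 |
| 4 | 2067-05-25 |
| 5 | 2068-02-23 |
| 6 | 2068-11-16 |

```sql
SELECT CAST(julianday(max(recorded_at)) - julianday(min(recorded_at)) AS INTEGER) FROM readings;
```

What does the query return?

654

MIN = 2067-02-01, MAX = 2068-11-16.
27 days remain in February 2067 after the 1st (28 − 1).
Full months from March 2067 through October 2068 contribute their day counts.
Then 16 days into November 2068.
Total: 27 + 31 + 30 + 31 + 30 + 31 + 31 + 30 + 31 + 30 + 31 + 31 + 29 + 31 + 30 + 31 + 30 + 31 + 31 + 30 + 31 + 16 = 654.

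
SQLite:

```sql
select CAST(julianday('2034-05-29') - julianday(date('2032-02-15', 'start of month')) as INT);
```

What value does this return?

`start of month` rewinds 2032-02-15 to 2032-02-01.
28 days remain in February 2032 after the 1st (29 − 1).
Full months from March 2032 through April 2034 contribute their day counts.
Then 29 days into May 2034.
Total: 28 + 31 + 30 + 31 + 30 + 31 + 31 + 30 + 31 + 30 + 31 + 31 + 28 + 31 + 30 + 31 + 30 + 31 + 31 + 30 + 31 + 30 + 31 + 31 + 28 + 31 + 30 + 29 = 848.

848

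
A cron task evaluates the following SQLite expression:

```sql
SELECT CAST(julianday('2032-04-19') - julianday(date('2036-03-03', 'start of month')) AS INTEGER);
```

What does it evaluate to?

-1412

`start of month` rewinds 2036-03-03 to 2036-03-01.
11 days remain in April 2032 after the 19th (30 − 19).
Full months from May 2032 through February 2036 contribute their day counts.
Then 1 day into March 2036.
Total: 11 + 31 + 30 + 31 + 31 + 30 + 31 + 30 + 31 + 31 + 28 + 31 + 30 + 31 + 30 + 31 + 31 + 30 + 31 + 30 + 31 + 31 + 28 + 31 + 30 + 31 + 30 + 31 + 31 + 30 + 31 + 30 + 31 + 31 + 28 + 31 + 30 + 31 + 30 + 31 + 31 + 30 + 31 + 30 + 31 + 31 + 29 + 1 = 1412.
The subtraction is earlier − later, so the result is −1412 → -1412.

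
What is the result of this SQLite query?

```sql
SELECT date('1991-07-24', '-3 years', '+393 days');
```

1989-08-21

Adding -3 years to 1991-07-24 gives 1988-07-24.
Applying '+393 days' to 1988-07-24: counting 393 days forward gives 1989-08-21.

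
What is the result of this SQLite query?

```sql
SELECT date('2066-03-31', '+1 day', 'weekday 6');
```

2066-04-03

March 2066 has 31 days; 0 remain after the 31st, so 1 days reach 2066-04-01.
`weekday 6` advances to the next Saturday; 2066-04-01 is a Thursday, so it moves forward to 2066-04-03.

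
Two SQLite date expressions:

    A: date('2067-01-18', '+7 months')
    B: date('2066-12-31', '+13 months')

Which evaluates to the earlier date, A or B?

A

A = 2067-08-18.
B = 2068-01-31.
A is earlier.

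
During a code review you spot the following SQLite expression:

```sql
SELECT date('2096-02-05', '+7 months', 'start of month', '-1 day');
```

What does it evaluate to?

Adding +7 months to 2096-02-05 gives 2096-09-05.
`start of month` rewinds 2096-09-05 to 2096-09-01.
Going back 1 day from 2096-09-01 reaches 2096-08-31 (last day of August, 31 days).

2096-08-31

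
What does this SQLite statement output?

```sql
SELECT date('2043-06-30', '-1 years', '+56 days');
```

2042-08-25

Adding -1 year to 2043-06-30 gives 2042-06-30.
Applying '+56 days' to 2042-06-30: counting 56 days forward gives 2042-08-25.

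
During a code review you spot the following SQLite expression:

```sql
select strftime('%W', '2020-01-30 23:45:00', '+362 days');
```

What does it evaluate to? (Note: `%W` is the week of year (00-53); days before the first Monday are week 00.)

04

First apply '+362 days': 2020-01-30 23:45:00 → 2021-01-26 23:45:00.
2021-01-26 is a Tuesday. SQLite's %W counts Mondays since the year started; the result is 04.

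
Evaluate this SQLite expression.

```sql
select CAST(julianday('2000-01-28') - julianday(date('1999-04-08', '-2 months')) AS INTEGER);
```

354

Adding -2 months to 1999-04-08 gives 1999-02-08.
20 days remain in February 1999 after the 8th (28 − 8).
Full months from March 1999 through December 1999 contribute their day counts.
Then 28 days into January 2000.
Total: 20 + 31 + 30 + 31 + 30 + 31 + 31 + 30 + 31 + 30 + 31 + 28 = 354.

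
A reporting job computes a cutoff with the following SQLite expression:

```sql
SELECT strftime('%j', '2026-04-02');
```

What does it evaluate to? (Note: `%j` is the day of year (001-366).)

Day-of-year for 2026-04-02: days since 2026-01-01 inclusive = 92, zero-padded to 092.

092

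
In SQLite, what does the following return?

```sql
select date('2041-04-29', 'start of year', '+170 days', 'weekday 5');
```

`start of year` rewinds 2041-04-29 to 2041-01-01.
Applying '+170 days' to 2041-01-01: counting 170 days forward gives 2041-06-20.
`weekday 5` advances to the next Friday; 2041-06-20 is a Thursday, so it moves forward to 2041-06-21.

2041-06-21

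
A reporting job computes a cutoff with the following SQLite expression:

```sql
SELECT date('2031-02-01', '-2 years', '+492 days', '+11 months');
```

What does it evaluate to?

2031-05-08

Adding -2 years to 2031-02-01 gives 2029-02-01.
Applying '+492 days' to 2029-02-01: counting 492 days forward gives 2030-06-08.
Adding +11 months to 2030-06-08 gives 2031-05-08.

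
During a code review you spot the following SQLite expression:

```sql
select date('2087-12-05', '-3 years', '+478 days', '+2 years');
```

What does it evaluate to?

Adding -3 years to 2087-12-05 gives 2084-12-05.
Applying '+478 days' to 2084-12-05: counting 478 days forward gives 2086-03-28.
Adding +2 years to 2086-03-28 gives 2088-03-28.

2088-03-28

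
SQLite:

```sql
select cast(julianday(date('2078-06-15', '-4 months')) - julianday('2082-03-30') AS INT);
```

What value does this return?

-1504

Adding -4 months to 2078-06-15 gives 2078-02-15.
13 days remain in February 2078 after the 15th (28 − 15).
Full months from March 2078 through February 2082 contribute their day counts.
Then 30 days into March 2082.
Total: 13 + 31 + 30 + 31 + 30 + 31 + 31 + 30 + 31 + 30 + 31 + 31 + 28 + 31 + 30 + 31 + 30 + 31 + 31 + 30 + 31 + 30 + 31 + 31 + 29 + 31 + 30 + 31 + 30 + 31 + 31 + 30 + 31 + 30 + 31 + 31 + 28 + 31 + 30 + 31 + 30 + 31 + 31 + 30 + 31 + 30 + 31 + 31 + 28 + 30 = 1504.
The subtraction is earlier − later, so the result is −1504 → -1504.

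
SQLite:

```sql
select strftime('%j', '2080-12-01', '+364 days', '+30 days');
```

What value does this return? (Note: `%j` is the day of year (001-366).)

First apply '+364 days', '+30 days': 2080-12-01 → 2081-12-30.
Day-of-year for 2081-12-30: days since 2081-01-01 inclusive = 364, zero-padded to 364.

364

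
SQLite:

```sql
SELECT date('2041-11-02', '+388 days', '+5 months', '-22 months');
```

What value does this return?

Applying '+388 days' to 2041-11-02: counting 388 days forward gives 2042-11-25.
Adding +5 months to 2042-11-25 gives 2043-04-25.
Adding -22 months to 2043-04-25 gives 2041-06-25.

2041-06-25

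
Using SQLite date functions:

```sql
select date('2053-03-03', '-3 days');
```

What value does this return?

2053-02-28

Going back 3 days from 2053-03-03 reaches 2053-02-28 (last day of February, 28 days).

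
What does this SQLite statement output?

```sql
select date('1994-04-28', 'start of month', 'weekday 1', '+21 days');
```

`start of month` rewinds 1994-04-28 to 1994-04-01.
`weekday 1` advances to the next Monday; 1994-04-01 is a Friday, so it moves forward to 1994-04-04.
Advancing 21 more days within April lands on 1994-04-25.

1994-04-25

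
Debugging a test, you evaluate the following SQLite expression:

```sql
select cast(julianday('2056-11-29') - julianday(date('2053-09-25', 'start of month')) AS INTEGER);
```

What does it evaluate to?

1185

`start of month` rewinds 2053-09-25 to 2053-09-01.
29 days remain in September 2053 after the 1st (30 − 1).
Full months from October 2053 through October 2056 contribute their day counts.
Then 29 days into November 2056.
Total: 29 + 31 + 30 + 31 + 31 + 28 + 31 + 30 + 31 + 30 + 31 + 31 + 30 + 31 + 30 + 31 + 31 + 28 + 31 + 30 + 31 + 30 + 31 + 31 + 30 + 31 + 30 + 31 + 31 + 29 + 31 + 30 + 31 + 30 + 31 + 31 + 30 + 31 + 29 = 1185.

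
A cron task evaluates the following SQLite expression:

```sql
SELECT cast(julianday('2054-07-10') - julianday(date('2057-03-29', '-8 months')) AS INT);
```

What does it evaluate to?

-750

Adding -8 months to 2057-03-29 gives 2056-07-29.
21 days remain in July 2054 after the 10th (31 − 10).
Full months from August 2054 through June 2056 contribute their day counts.
Then 29 days into July 2056.
Total: 21 + 31 + 30 + 31 + 30 + 31 + 31 + 28 + 31 + 30 + 31 + 30 + 31 + 31 + 30 + 31 + 30 + 31 + 31 + 29 + 31 + 30 + 31 + 30 + 29 = 750.
The subtraction is earlier − later, so the result is −750 → -750.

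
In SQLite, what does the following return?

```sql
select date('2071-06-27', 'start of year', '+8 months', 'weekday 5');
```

2071-09-04

`start of year` rewinds 2071-06-27 to 2071-01-01.
Adding +8 months to 2071-01-01 gives 2071-09-01.
`weekday 5` advances to the next Friday; 2071-09-01 is a Tuesday, so it moves forward to 2071-09-04.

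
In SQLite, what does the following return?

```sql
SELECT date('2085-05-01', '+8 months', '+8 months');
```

Adding +8 months to 2085-05-01 gives 2086-01-01.
Adding +8 months to 2086-01-01 gives 2086-09-01.

2086-09-01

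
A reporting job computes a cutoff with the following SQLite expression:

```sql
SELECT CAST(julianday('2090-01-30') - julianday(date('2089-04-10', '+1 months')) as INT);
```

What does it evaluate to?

265

Adding +1 month to 2089-04-10 gives 2089-05-10.
21 days remain in May 2089 after the 10th (31 − 10).
Full months from June 2089 through December 2089 contribute their day counts.
Then 30 days into January 2090.
Total: 21 + 30 + 31 + 31 + 30 + 31 + 30 + 31 + 30 = 265.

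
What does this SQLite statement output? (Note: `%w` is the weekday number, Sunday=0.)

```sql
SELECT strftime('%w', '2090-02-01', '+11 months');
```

1

First apply '+11 months': 2090-02-01 → 2091-01-01.
2091-01-01 is a Monday; with Sunday=0 that is 1.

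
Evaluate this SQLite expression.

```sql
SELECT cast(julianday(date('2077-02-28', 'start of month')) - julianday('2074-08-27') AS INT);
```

`start of month` rewinds 2077-02-28 to 2077-02-01.
4 days remain in August 2074 after the 27th (31 − 27).
Full months from September 2074 through January 2077 contribute their day counts.
Then 1 day into February 2077.
Total: 4 + 30 + 31 + 30 + 31 + 31 + 28 + 31 + 30 + 31 + 30 + 31 + 31 + 30 + 31 + 30 + 31 + 31 + 29 + 31 + 30 + 31 + 30 + 31 + 31 + 30 + 31 + 30 + 31 + 31 + 1 = 889.

889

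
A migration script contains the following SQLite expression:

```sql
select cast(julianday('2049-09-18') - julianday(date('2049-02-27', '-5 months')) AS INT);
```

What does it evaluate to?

356

Adding -5 months to 2049-02-27 gives 2048-09-27.
3 days remain in September 2048 after the 27th (30 − 27).
Full months from October 2048 through August 2049 contribute their day counts.
Then 18 days into September 2049.
Total: 3 + 31 + 30 + 31 + 31 + 28 + 31 + 30 + 31 + 30 + 31 + 31 + 18 = 356.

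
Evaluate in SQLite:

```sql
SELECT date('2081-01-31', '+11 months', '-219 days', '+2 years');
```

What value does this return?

Adding +11 months to 2081-01-31 gives 2081-12-31.
Applying '-219 days' to 2081-12-31: counting 219 days back gives 2081-05-26.
Adding +2 years to 2081-05-26 gives 2083-05-26.

2083-05-26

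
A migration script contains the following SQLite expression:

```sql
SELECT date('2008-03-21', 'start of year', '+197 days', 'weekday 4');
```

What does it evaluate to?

`start of year` rewinds 2008-03-21 to 2008-01-01.
Applying '+197 days' to 2008-01-01: counting 197 days forward gives 2008-07-16.
`weekday 4` advances to the next Thursday; 2008-07-16 is a Wednesday, so it moves forward to 2008-07-17.

2008-07-17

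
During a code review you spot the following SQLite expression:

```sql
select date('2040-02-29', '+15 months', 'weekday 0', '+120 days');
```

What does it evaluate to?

Adding +15 months to 2040-02-29 gives 2041-05-29.
`weekday 0` advances to the next Sunday; 2041-05-29 is a Wednesday, so it moves forward to 2041-06-02.
Applying '+120 days' to 2041-06-02: counting 120 days forward gives 2041-09-30.

2041-09-30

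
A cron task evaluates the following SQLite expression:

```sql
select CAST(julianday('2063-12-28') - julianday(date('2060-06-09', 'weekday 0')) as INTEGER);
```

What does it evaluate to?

1293

`weekday 0` advances to the next Sunday; 2060-06-09 is a Wednesday, so it moves forward to 2060-06-13.
17 days remain in June 2060 after the 13th (30 − 13).
Full months from July 2060 through November 2063 contribute their day counts.
Then 28 days into December 2063.
Total: 17 + 31 + 31 + 30 + 31 + 30 + 31 + 31 + 28 + 31 + 30 + 31 + 30 + 31 + 31 + 30 + 31 + 30 + 31 + 31 + 28 + 31 + 30 + 31 + 30 + 31 + 31 + 30 + 31 + 30 + 31 + 31 + 28 + 31 + 30 + 31 + 30 + 31 + 31 + 30 + 31 + 30 + 28 = 1293.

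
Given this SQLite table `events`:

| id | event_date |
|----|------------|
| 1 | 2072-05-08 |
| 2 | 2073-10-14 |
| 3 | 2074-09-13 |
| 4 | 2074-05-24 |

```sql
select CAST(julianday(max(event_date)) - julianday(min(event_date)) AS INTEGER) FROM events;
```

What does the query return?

MIN = 2072-05-08, MAX = 2074-09-13.
23 days remain in May 2072 after the 8th (31 − 8).
Full months from June 2072 through August 2074 contribute their day counts.
Then 13 days into September 2074.
Total: 23 + 30 + 31 + 31 + 30 + 31 + 30 + 31 + 31 + 28 + 31 + 30 + 31 + 30 + 31 + 31 + 30 + 31 + 30 + 31 + 31 + 28 + 31 + 30 + 31 + 30 + 31 + 31 + 13 = 858.

858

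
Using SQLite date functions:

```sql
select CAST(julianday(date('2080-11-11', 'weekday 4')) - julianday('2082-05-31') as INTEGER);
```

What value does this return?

`weekday 4` advances to the next Thursday; 2080-11-11 is a Monday, so it moves forward to 2080-11-14.
16 days remain in November 2080 after the 14th (30 − 14).
Full months from December 2080 through April 2082 contribute their day counts.
Then 31 days into May 2082.
Total: 16 + 31 + 31 + 28 + 31 + 30 + 31 + 30 + 31 + 31 + 30 + 31 + 30 + 31 + 31 + 28 + 31 + 30 + 31 = 563.
The subtraction is earlier − later, so the result is −563 → -563.

-563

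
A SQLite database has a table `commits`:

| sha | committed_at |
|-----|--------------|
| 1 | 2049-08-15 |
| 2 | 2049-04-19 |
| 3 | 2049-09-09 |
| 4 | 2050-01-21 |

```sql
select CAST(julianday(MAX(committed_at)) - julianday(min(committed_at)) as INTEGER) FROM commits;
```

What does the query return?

277

MIN = 2049-04-19, MAX = 2050-01-21.
11 days remain in April 2049 after the 19th (30 − 19).
Full months from May 2049 through December 2049 contribute their day counts.
Then 21 days into January 2050.
Total: 11 + 31 + 30 + 31 + 31 + 30 + 31 + 30 + 31 + 21 = 277.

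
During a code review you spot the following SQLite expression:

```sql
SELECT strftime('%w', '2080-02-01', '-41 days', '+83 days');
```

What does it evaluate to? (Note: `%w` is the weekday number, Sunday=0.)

4

First apply '-41 days', '+83 days': 2080-02-01 → 2080-03-14.
2080-03-14 is a Thursday; with Sunday=0 that is 4.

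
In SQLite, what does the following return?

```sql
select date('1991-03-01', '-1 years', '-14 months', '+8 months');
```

1989-09-01

Adding -1 year to 1991-03-01 gives 1990-03-01.
Adding -14 months to 1990-03-01 gives 1989-01-01.
Adding +8 months to 1989-01-01 gives 1989-09-01.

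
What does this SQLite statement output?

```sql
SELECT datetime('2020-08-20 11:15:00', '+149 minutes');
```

149 minutes = 2h 29m; +149 minutes from 2020-08-20 11:15:00 is 2020-08-20 13:44:00.

2020-08-20 13:44:00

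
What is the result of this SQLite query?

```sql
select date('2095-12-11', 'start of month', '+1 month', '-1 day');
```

2095-12-31

`start of month` rewinds 2095-12-11 to 2095-12-01.
Adding +1 month to 2095-12-01 gives 2096-01-01.
Going back 1 day from 2096-01-01 reaches 2095-12-31 (last day of December, 31 days).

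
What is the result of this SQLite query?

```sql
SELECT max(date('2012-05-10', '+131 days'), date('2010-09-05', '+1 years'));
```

date('2012-05-10', '+131 days') → 2012-09-18.
date('2010-09-05', '+1 years') → 2011-09-05.
Later of the two is 2012-09-18.

2012-09-18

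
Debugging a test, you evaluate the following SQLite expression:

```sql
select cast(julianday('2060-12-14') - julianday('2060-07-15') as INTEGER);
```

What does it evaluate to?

152

16 days remain in July 2060 after the 15th (31 − 15).
August 2060: 31 days.
September 2060: 30 days.
October 2060: 31 days.
November 2060: 30 days.
Then 14 days into December 2060.
Total: 16 + 31 + 30 + 31 + 30 + 14 = 152.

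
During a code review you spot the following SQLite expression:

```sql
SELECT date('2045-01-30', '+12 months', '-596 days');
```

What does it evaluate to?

Adding +12 months to 2045-01-30 gives 2046-01-30.
Applying '-596 days' to 2046-01-30: counting 596 days back gives 2044-06-13.

2044-06-13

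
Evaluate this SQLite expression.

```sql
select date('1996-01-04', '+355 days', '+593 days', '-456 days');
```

1997-05-10

Applying '+355 days' to 1996-01-04: counting 355 days forward gives 1996-12-24.
Applying '+593 days' to 1996-12-24: counting 593 days forward gives 1998-08-09.
Applying '-456 days' to 1998-08-09: counting 456 days back gives 1997-05-10.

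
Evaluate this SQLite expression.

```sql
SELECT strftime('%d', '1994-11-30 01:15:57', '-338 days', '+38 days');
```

First apply '-338 days', '+38 days': 1994-11-30 01:15:57 → 1994-02-03 01:15:57.
`%d` extracts the 2-digit day of month: 03.

03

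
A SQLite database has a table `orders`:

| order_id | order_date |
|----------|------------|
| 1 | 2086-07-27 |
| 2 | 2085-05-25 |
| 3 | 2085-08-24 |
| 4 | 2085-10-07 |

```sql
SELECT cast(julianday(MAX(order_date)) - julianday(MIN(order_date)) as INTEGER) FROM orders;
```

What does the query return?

428

MIN = 2085-05-25, MAX = 2086-07-27.
6 days remain in May 2085 after the 25th (31 − 25).
Full months from June 2085 through June 2086 contribute their day counts.
Then 27 days into July 2086.
Total: 6 + 30 + 31 + 31 + 30 + 31 + 30 + 31 + 31 + 28 + 31 + 30 + 31 + 30 + 27 = 428.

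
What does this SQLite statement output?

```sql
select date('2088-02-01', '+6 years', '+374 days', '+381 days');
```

2096-02-26

Adding +6 years to 2088-02-01 gives 2094-02-01.
Applying '+374 days' to 2094-02-01: counting 374 days forward gives 2095-02-10.
Applying '+381 days' to 2095-02-10: counting 381 days forward gives 2096-02-26.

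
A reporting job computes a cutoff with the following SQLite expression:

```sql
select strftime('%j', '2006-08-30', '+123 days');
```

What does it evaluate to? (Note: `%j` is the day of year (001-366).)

First apply '+123 days': 2006-08-30 → 2006-12-31.
Day-of-year for 2006-12-31: days since 2006-01-01 inclusive = 365, zero-padded to 365.

365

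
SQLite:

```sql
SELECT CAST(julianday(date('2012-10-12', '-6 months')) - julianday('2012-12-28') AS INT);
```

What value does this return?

-260

Adding -6 months to 2012-10-12 gives 2012-04-12.
18 days remain in April 2012 after the 12th (30 − 12).
Full months from May 2012 through November 2012 contribute their day counts.
Then 28 days into December 2012.
Total: 18 + 31 + 30 + 31 + 31 + 30 + 31 + 30 + 28 = 260.
The subtraction is earlier − later, so the result is −260 → -260.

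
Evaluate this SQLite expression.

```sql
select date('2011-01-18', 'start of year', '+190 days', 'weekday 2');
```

2011-07-12

`start of year` rewinds 2011-01-18 to 2011-01-01.
Applying '+190 days' to 2011-01-01: counting 190 days forward gives 2011-07-10.
`weekday 2` advances to the next Tuesday; 2011-07-10 is a Sunday, so it moves forward to 2011-07-12.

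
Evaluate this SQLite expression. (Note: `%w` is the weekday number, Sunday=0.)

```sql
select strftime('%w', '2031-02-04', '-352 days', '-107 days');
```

5

First apply '-352 days', '-107 days': 2031-02-04 → 2029-11-02.
2029-11-02 is a Friday; with Sunday=0 that is 5.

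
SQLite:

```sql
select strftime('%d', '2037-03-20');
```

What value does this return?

`%d` extracts the 2-digit day of month: 20.

20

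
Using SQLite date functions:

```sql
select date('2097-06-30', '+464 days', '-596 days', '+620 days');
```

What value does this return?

Applying '+464 days' to 2097-06-30: counting 464 days forward gives 2098-10-07.
Applying '-596 days' to 2098-10-07: counting 596 days back gives 2097-02-18.
Applying '+620 days' to 2097-02-18: counting 620 days forward gives 2098-10-31.

2098-10-31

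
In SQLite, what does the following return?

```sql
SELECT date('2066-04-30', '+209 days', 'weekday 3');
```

Applying '+209 days' to 2066-04-30: counting 209 days forward gives 2066-11-25.
`weekday 3` advances to the next Wednesday; 2066-11-25 is a Thursday, so it moves forward to 2066-12-01.

2066-12-01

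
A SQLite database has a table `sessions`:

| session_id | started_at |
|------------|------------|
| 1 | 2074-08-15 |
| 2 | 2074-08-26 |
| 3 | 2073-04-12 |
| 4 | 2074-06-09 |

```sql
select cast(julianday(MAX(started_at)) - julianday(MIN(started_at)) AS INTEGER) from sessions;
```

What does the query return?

MIN = 2073-04-12, MAX = 2074-08-26.
18 days remain in April 2073 after the 12th (30 − 12).
Full months from May 2073 through July 2074 contribute their day counts.
Then 26 days into August 2074.
Total: 18 + 31 + 30 + 31 + 31 + 30 + 31 + 30 + 31 + 31 + 28 + 31 + 30 + 31 + 30 + 31 + 26 = 501.

501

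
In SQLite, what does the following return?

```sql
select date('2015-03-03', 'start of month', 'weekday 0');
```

`start of month` rewinds 2015-03-03 to 2015-03-01.
`weekday 0` advances to the next Sunday; 2015-03-01 is already a Sunday, so it stays at 2015-03-01.

2015-03-01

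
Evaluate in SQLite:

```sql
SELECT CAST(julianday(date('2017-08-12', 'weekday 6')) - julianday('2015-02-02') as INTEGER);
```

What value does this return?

922

`weekday 6` advances to the next Saturday; 2017-08-12 is already a Saturday, so it stays at 2017-08-12.
26 days remain in February 2015 after the 2nd (28 − 2).
Full months from March 2015 through July 2017 contribute their day counts.
Then 12 days into August 2017.
Total: 26 + 31 + 30 + 31 + 30 + 31 + 31 + 30 + 31 + 30 + 31 + 31 + 29 + 31 + 30 + 31 + 30 + 31 + 31 + 30 + 31 + 30 + 31 + 31 + 28 + 31 + 30 + 31 + 30 + 31 + 12 = 922.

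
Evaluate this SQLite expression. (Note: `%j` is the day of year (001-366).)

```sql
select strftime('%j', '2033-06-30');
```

Day-of-year for 2033-06-30: days since 2033-01-01 inclusive = 181, zero-padded to 181.

181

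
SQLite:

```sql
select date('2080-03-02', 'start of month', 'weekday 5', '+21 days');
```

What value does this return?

2080-03-22

`start of month` rewinds 2080-03-02 to 2080-03-01.
`weekday 5` advances to the next Friday; 2080-03-01 is already a Friday, so it stays at 2080-03-01.
Advancing 21 more days within March lands on 2080-03-22.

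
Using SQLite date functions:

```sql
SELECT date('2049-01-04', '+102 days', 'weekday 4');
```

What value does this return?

Applying '+102 days' to 2049-01-04: counting 102 days forward gives 2049-04-16.
`weekday 4` advances to the next Thursday; 2049-04-16 is a Friday, so it moves forward to 2049-04-22.

2049-04-22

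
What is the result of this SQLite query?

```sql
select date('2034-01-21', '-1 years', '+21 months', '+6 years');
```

2040-10-21

Adding -1 year to 2034-01-21 gives 2033-01-21.
Adding +21 months to 2033-01-21 gives 2034-10-21.
Adding +6 years to 2034-10-21 gives 2040-10-21.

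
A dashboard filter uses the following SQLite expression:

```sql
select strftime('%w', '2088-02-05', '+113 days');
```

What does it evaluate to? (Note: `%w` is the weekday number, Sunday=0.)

First apply '+113 days': 2088-02-05 → 2088-05-28.
2088-05-28 is a Friday; with Sunday=0 that is 5.

5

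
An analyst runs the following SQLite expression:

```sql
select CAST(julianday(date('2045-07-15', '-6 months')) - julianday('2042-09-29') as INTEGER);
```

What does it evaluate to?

839

Adding -6 months to 2045-07-15 gives 2045-01-15.
1 day remains in September 2042 after the 29th (30 − 29).
Full months from October 2042 through December 2044 contribute their day counts.
Then 15 days into January 2045.
Total: 1 + 31 + 30 + 31 + 31 + 28 + 31 + 30 + 31 + 30 + 31 + 31 + 30 + 31 + 30 + 31 + 31 + 29 + 31 + 30 + 31 + 30 + 31 + 31 + 30 + 31 + 30 + 31 + 15 = 839.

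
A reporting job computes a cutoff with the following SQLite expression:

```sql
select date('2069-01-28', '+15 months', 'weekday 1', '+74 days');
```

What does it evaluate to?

Adding +15 months to 2069-01-28 gives 2070-04-28.
`weekday 1` advances to the next Monday; 2070-04-28 is already a Monday, so it stays at 2070-04-28.
Applying '+74 days' to 2070-04-28: counting 74 days forward gives 2070-07-11.

2070-07-11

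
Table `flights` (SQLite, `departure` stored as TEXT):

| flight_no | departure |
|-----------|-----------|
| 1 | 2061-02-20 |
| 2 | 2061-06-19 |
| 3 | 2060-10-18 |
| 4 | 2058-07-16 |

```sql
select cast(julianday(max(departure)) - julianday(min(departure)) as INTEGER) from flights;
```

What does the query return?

MIN = 2058-07-16, MAX = 2061-06-19.
15 days remain in July 2058 after the 16th (31 − 16).
Full months from August 2058 through May 2061 contribute their day counts.
Then 19 days into June 2061.
Total: 15 + 31 + 30 + 31 + 30 + 31 + 31 + 28 + 31 + 30 + 31 + 30 + 31 + 31 + 30 + 31 + 30 + 31 + 31 + 29 + 31 + 30 + 31 + 30 + 31 + 31 + 30 + 31 + 30 + 31 + 31 + 28 + 31 + 30 + 31 + 19 = 1069.

1069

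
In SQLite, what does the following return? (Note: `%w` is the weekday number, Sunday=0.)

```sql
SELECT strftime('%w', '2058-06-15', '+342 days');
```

5

First apply '+342 days': 2058-06-15 → 2059-05-23.
2059-05-23 is a Friday; with Sunday=0 that is 5.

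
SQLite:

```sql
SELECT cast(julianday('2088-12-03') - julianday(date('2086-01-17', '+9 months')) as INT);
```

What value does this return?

Adding +9 months to 2086-01-17 gives 2086-10-17.
14 days remain in October 2086 after the 17th (31 − 17).
Full months from November 2086 through November 2088 contribute their day counts.
Then 3 days into December 2088.
Total: 14 + 30 + 31 + 31 + 28 + 31 + 30 + 31 + 30 + 31 + 31 + 30 + 31 + 30 + 31 + 31 + 29 + 31 + 30 + 31 + 30 + 31 + 31 + 30 + 31 + 30 + 3 = 778.

778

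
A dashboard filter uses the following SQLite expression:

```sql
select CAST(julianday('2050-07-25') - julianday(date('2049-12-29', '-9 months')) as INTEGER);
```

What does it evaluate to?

Adding -9 months to 2049-12-29 gives 2049-03-29.
2 days remain in March 2049 after the 29th (31 − 29).
Full months from April 2049 through June 2050 contribute their day counts.
Then 25 days into July 2050.
Total: 2 + 30 + 31 + 30 + 31 + 31 + 30 + 31 + 30 + 31 + 31 + 28 + 31 + 30 + 31 + 30 + 25 = 483.

483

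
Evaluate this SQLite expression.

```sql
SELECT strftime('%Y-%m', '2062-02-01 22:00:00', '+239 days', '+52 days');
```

First apply '+239 days', '+52 days': 2062-02-01 22:00:00 → 2062-11-19 22:00:00.
`%Y-%m` extracts the year-month: 2062-11.

2062-11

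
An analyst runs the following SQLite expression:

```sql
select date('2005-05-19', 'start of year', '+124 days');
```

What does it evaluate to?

`start of year` rewinds 2005-05-19 to 2005-01-01.
Applying '+124 days' to 2005-01-01: counting 124 days forward gives 2005-05-05.

2005-05-05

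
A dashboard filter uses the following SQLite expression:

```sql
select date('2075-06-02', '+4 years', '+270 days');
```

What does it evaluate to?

Adding +4 years to 2075-06-02 gives 2079-06-02.
Applying '+270 days' to 2079-06-02: counting 270 days forward gives 2080-02-27.

2080-02-27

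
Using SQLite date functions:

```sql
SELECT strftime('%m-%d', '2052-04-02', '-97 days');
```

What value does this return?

First apply '-97 days': 2052-04-02 → 2051-12-27.
`%m-%d` extracts the month-day: 12-27.

12-27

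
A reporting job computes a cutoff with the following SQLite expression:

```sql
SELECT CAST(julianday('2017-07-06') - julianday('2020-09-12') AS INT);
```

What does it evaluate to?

-1164

25 days remain in July 2017 after the 6th (31 − 6).
Full months from August 2017 through August 2020 contribute their day counts.
Then 12 days into September 2020.
Total: 25 + 31 + 30 + 31 + 30 + 31 + 31 + 28 + 31 + 30 + 31 + 30 + 31 + 31 + 30 + 31 + 30 + 31 + 31 + 28 + 31 + 30 + 31 + 30 + 31 + 31 + 30 + 31 + 30 + 31 + 31 + 29 + 31 + 30 + 31 + 30 + 31 + 31 + 12 = 1164.
The subtraction is earlier − later, so the result is −1164 → -1164.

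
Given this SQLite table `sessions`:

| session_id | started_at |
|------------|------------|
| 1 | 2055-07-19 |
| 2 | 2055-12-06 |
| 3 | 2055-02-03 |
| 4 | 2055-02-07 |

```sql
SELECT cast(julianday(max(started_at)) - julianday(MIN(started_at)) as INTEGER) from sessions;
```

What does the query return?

306

MIN = 2055-02-03, MAX = 2055-12-06.
25 days remain in February 2055 after the 3rd (28 − 3).
Full months from March 2055 through November 2055 contribute their day counts.
Then 6 days into December 2055.
Total: 25 + 31 + 30 + 31 + 30 + 31 + 31 + 30 + 31 + 30 + 6 = 306.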